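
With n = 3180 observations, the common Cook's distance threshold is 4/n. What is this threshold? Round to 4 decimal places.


The threshold is 4/n.
4/3180 = 0.0013.

0.0013


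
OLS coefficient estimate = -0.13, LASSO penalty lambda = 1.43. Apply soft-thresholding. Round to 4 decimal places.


Absolute value: |-0.13| = 0.13.
Compare to lambda = 1.43.
Since |beta| <= lambda, the coefficient is set to 0.

0.0000


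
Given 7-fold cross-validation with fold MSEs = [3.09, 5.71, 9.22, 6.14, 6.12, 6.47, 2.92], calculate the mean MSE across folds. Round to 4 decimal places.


Sum of fold MSEs = 39.6700.
Average = 39.6700 / 7 = 5.6671.

5.6671


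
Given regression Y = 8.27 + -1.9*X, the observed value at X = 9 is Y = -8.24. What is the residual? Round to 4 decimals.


Fitted value at X = 9 is yhat = 8.27 + -1.9*9 = -8.8300.
Residual = -8.24 - -8.8300 = 0.5900.

0.5900


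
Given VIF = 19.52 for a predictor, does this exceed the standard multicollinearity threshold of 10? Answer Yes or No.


Compare VIF = 19.52 to the threshold of 10.
19.52 >= 10, so the answer is Yes.

Yes


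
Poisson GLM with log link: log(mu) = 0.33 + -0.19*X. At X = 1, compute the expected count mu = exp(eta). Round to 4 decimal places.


Compute eta = 0.33 + -0.19 * 1 = 0.1400.
Apply inverse link: mu = e^0.1400 = 1.1503.

1.1503


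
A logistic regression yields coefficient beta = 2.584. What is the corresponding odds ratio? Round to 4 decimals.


Odds ratio = exp(beta) = exp(2.584).
= 13.2500.

13.2500


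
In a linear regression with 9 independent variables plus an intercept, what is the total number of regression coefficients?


Total coefficients = number of predictors + 1 (for the intercept).
= 9 + 1 = 10.

10


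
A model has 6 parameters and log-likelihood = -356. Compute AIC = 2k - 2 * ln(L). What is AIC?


Compute:
2k = 2*6 = 12.
-2*loglik = -2*(-356) = 712.
AIC = 12 + 712 = 724.

724


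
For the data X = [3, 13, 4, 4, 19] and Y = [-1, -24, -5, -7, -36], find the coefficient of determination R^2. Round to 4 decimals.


The fitted line is Y = 3.3181 + -2.0835*X.
SSres = 7.7972, SStot = 881.2000.
R^2 = 1 - SSres/SStot = 0.9912.

0.9912


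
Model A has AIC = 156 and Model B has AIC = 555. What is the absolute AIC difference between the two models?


Absolute difference = |156 - 555| = 399.
The model with lower AIC (A) is preferred.

399


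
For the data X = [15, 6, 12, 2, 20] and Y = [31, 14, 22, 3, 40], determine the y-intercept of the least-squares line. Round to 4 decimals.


Compute b1 = 2.0049 from the OLS formula.
With xbar = 11.0000 and ybar = 22.0000, the intercept is:
b0 = 22.0000 - 2.0049 * 11.0000 = -0.0539.

-0.0539


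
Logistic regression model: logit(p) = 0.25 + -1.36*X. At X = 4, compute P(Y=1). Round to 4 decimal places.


Compute z = 0.25 + (-1.36)(4) = -5.1900.
exp(-z) = 179.4686.
P = 1/(1 + 179.4686) = 0.0055.

0.0055


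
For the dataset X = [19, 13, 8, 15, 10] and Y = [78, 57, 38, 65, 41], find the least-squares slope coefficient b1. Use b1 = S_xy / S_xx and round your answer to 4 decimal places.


First compute the means: xbar = 13.0000, ybar = 55.8000.
Then S_xx = sum((xi - xbar)^2) = 74.0000.
S_xy = sum((xi - xbar)(yi - ybar)) = 285.0000.
b1 = S_xy / S_xx = 285.0000 / 74.0000 = 3.8514.

3.8514


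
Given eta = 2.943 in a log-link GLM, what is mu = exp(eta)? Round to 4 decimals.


Apply the inverse link:
mu = e^2.943 = 18.9727.

18.9727


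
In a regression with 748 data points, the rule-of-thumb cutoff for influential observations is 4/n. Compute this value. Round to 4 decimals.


Using the rule of thumb:
Threshold = 4 / 748 = 0.0053.

0.0053


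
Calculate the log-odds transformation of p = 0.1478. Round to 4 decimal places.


1 - p = 0.8522.
p/(1-p) = 0.1734.
logit = ln(0.1734) = -1.7520.

-1.7520


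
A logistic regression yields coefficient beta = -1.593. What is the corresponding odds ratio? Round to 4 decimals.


The odds ratio is computed as:
OR = e^(-1.593) = 0.2033.

0.2033


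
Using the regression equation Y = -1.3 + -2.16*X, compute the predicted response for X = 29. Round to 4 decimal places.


Predicted value:
Y = -1.3 + (-2.16)(29) = -1.3 + -62.6400 = -63.9400.

-63.9400


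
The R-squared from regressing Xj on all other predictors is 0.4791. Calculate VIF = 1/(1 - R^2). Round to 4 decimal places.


Denominator: 1 - 0.4791 = 0.5209.
VIF = 1 / 0.5209 = 1.9198.

1.9198


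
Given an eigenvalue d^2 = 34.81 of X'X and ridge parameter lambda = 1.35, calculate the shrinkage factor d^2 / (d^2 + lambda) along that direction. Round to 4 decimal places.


Denominator = d^2 + lambda = 34.81 + 1.35 = 36.1600.
Shrinkage = 34.81 / 36.1600 = 0.9627.

0.9627


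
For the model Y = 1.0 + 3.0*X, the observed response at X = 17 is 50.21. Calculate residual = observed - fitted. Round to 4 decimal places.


Predicted = 1.0 + 3.0 * 17 = 52.0000.
Residual = 50.21 - 52.0000 = -1.7900.

-1.7900


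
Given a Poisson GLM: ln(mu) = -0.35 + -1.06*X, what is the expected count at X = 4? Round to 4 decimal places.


Compute eta = -0.35 + -1.06 * 4 = -4.5900.
Apply inverse link: mu = e^-4.5900 = 0.0102.

0.0102


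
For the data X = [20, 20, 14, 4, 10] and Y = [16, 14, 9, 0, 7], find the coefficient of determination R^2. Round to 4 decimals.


After computing the OLS fit (b0=-3.1795, b1=0.9103):
SSres = 3.6923, SStot = 158.8000.
R^2 = 1 - 3.6923/158.8000 = 0.9767.

0.9767


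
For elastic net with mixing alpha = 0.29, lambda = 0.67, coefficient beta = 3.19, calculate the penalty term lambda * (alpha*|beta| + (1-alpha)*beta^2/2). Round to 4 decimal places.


alpha * |beta| = 0.29 * 3.19 = 0.9251.
(1-alpha) * beta^2/2 = 0.71 * 10.1761/2 = 3.6125.
Total = 0.67 * (0.9251 + 3.6125) = 3.0402.

3.0402


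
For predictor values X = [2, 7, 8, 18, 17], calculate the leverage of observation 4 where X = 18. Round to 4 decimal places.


n = 5, xbar = 10.4000.
SXX = sum((xi - xbar)^2) = 189.2000.
h = 1/5 + (18 - 10.4000)^2 / 189.2000 = 0.5053.

0.5053


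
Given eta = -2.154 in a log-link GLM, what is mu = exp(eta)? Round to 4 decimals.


The inverse log link gives:
mu = exp(-2.154) = 0.1160.

0.1160


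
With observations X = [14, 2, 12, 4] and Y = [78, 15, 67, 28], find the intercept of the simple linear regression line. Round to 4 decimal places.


The slope is b1 = 5.1346.
Sample means are xbar = 8.0000 and ybar = 47.0000.
Intercept: b0 = 47.0000 - (5.1346)(8.0000) = 5.9231.

5.9231


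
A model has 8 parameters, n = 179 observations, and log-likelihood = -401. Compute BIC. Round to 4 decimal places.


Compute k*ln(n) = 8*ln(179) = 8*5.187386 = 41.499088.
Then -2*loglik = 802.
BIC = 41.499088 + 802 = 843.499088, which rounds to 843.4991.

843.4991


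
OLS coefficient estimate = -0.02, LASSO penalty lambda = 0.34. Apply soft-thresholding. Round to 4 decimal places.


Check: |-0.02| = 0.02 vs lambda = 0.34.
Since |beta| <= lambda, the coefficient is set to 0.
Soft-thresholded coefficient = 0.0000.

0.0000


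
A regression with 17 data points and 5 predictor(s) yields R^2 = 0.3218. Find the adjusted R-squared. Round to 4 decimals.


Plug in: Adj R^2 = 1 - (1 - 0.3218) * 16/11.
= 1 - 0.6782 * 16/11
= 1 - 10.8512 / 11
= 1 - 0.9865 = 0.0135.

0.0135


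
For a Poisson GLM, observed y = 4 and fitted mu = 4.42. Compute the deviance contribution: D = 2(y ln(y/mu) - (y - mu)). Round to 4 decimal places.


y/mu = 4/4.42 = 0.904977 (approx.), and ln(4/4.42) = -0.099845.
y * ln(y/mu) = 4 * -0.099845 = -0.399380.
y - mu = -0.42.
D = 2 * (-0.399380 - -0.42) = 0.041240, which rounds to 0.0412.

0.0412


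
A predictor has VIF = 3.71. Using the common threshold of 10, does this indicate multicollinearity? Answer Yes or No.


Compare VIF = 3.71 to the threshold of 10.
3.71 < 10, so the answer is No.

No


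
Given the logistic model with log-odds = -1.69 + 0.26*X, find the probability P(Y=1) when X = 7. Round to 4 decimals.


Compute z = -1.69 + (0.26)(7) = 0.1300.
exp(-z) = 0.8781.
P = 1/(1 + 0.8781) = 0.5325.

0.5325


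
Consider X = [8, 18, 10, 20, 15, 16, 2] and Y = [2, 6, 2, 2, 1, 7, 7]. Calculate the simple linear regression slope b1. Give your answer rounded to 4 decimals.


The sample means are xbar = 12.7143 and ybar = 3.8571.
Compute S_xx = 241.4286 and S_xy = -18.2857.
Slope b1 = S_xy / S_xx = -18.2857 / 241.4286 = -0.0757.

-0.0757


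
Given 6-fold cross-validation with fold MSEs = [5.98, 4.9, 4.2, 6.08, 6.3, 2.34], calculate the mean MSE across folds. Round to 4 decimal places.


Sum of fold MSEs = 29.8000.
Average = 29.8000 / 6 = 4.9667.

4.9667


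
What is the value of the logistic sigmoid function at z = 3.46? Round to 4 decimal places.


exp(-3.4600) = 0.0314.
1 + exp(-z) = 1.0314.
sigmoid = 1/1.0314 = 0.9695.

0.9695


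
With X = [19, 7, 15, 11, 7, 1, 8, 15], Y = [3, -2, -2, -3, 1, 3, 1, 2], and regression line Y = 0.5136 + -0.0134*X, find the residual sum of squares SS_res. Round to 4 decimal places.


Compute predicted values, then residuals = yi - yhat_i.
Residuals: [2.7410, -2.4198, -2.3126, -3.3662, 0.5802, 2.4998, 0.5936, 1.6874].
SSres = sum(residual^2) = 39.8332.

39.8332


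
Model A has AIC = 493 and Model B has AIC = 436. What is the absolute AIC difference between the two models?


Compute |493 - 436| = 57.
Model B has the smaller AIC.

57


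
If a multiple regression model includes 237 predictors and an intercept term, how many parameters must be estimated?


Including the intercept, the model has 237 predictor coefficients + 1 intercept.
Total = 238.

238


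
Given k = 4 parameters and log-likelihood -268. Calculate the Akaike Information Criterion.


AIC = 2*4 - 2*(-268).
= 8 + 536 = 544.

544


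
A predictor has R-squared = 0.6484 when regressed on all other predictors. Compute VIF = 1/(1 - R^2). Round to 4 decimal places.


VIF = 1 / (1 - 0.6484).
= 1 / 0.3516 = 2.8441.

2.8441


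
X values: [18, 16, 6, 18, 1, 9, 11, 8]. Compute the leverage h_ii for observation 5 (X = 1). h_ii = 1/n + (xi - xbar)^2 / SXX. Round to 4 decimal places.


n = 8, xbar = 10.8750.
SXX = sum((xi - xbar)^2) = 260.8750.
h = 1/8 + (1 - 10.8750)^2 / 260.8750 = 0.4988.

0.4988


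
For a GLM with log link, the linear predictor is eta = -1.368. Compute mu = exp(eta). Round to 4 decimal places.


mu = exp(eta) = exp(-1.368).
= 0.2546.

0.2546


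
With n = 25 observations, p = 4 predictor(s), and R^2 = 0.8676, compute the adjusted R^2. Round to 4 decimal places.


Adjusted R^2 = 1 - (1 - R^2) * (n-1)/(n-p-1).
(1 - R^2) = 0.1324.
(n-1)/(n-p-1) = 24/20.
(1 - R^2) * (n-1) = 0.1324 * 24 = 3.1776.
Divide by (n-p-1): 3.1776 / 20 = 0.1589.
Adj R^2 = 1 - 0.1589 = 0.8411.

0.8411


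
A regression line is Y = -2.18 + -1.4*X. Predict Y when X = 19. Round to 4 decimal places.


Substitute X = 19 into the equation:
Y = -2.18 + -1.4 * 19 = -2.18 + -26.6000 = -28.7800.

-28.7800


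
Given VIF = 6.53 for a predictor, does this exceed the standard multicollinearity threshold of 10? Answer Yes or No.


The threshold is 10.
VIF = 6.53 is < 10.
Multicollinearity indication: No.

No


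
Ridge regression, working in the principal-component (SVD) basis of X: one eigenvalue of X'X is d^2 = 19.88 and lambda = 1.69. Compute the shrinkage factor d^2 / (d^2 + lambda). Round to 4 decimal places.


d^2 + lambda = 19.88 + 1.69 = 21.5700.
Shrinkage factor = 19.88/21.5700 = 0.9217.

0.9217


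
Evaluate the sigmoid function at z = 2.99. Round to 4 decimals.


exp(-2.9900) = 0.0503.
1 + exp(-z) = 1.0503.
sigmoid = 1/1.0503 = 0.9521.

0.9521


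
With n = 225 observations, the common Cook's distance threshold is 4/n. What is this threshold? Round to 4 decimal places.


Using the rule of thumb:
Threshold = 4 / 225 = 0.0178.

0.0178


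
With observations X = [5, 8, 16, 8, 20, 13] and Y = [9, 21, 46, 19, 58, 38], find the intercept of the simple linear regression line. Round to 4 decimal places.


Compute b1 = 3.2645 from the OLS formula.
With xbar = 11.6667 and ybar = 31.8333, the intercept is:
b0 = 31.8333 - 3.2645 * 11.6667 = -6.2521.

-6.2521


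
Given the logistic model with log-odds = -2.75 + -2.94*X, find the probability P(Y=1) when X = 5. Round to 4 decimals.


Compute z = -2.75 + (-2.94)(5) = -17.4500.
exp(-z) = 37882506.7434.
P = 1/(1 + 37882506.7434) = 0.0000.

0.0000


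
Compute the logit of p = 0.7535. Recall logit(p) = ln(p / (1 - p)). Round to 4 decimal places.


The odds are p/(1-p) = 0.7535 / 0.2465 = 3.0568.
logit(p) = ln(3.0568) = 1.1174.

1.1174


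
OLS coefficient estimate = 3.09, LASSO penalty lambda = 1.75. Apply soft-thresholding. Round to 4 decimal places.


Check: |3.09| = 3.09 vs lambda = 1.75.
Since |beta| > lambda, coefficient = sign(beta)*(|beta| - lambda) = 1.3400.
Soft-thresholded coefficient = 1.3400.

1.3400


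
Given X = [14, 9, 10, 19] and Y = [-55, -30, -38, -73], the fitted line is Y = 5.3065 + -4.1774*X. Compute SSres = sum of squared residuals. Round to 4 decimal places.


For each point, residual = actual - predicted.
Residuals: [-1.8229, 2.2901, -1.5325, 1.0641].
Sum of squared residuals = 12.0484.

12.0484


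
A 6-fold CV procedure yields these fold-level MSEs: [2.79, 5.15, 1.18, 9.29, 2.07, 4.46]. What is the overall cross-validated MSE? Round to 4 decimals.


Total MSE across folds = 24.9400.
CV-MSE = 24.9400/6 = 4.1567.

4.1567


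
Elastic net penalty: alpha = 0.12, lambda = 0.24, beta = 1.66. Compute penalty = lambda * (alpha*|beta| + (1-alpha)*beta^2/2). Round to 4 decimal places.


Compute:
L1 = 0.12 * 1.66 = 0.1992.
L2 = 0.88 * 1.66^2 / 2 = 1.2125.
Penalty = 0.24 * (0.1992 + 1.2125) = 0.3388.

0.3388


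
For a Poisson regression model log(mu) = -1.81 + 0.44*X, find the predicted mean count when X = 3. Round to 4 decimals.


Compute eta = -1.81 + 0.44 * 3 = -0.4900.
Apply inverse link: mu = e^-0.4900 = 0.6126.

0.6126


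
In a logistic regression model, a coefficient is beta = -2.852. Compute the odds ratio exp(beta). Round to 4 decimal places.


The odds ratio is computed as:
OR = e^(-2.852) = 0.0577.

0.0577


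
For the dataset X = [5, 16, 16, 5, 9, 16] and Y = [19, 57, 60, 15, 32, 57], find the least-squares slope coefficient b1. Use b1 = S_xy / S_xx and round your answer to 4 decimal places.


Calculate xbar = 11.1667, ybar = 40.0000.
S_xx = 150.8333, S_xy = 562.0000.
Using b1 = S_xy / S_xx = 562.0000 / 150.8333, we get b1 = 3.7260.

3.7260


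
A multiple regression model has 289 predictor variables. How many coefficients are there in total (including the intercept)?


Each predictor gets one coefficient, plus one intercept.
Total parameters = 289 + 1 = 290.

290


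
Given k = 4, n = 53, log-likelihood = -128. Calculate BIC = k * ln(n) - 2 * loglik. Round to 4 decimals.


Compute k*ln(n) = 4*ln(53) = 4*3.970292 = 15.881168.
Then -2*loglik = 256.
BIC = 15.881168 + 256 = 271.881168, which rounds to 271.8812.

271.8812


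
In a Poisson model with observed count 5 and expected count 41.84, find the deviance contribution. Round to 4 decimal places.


y/mu = 5/41.84 = 0.119503 (approx.), and ln(5/41.84) = -2.124415.
y * ln(y/mu) = 5 * -2.124415 = -10.622075.
y - mu = -36.84.
D = 2 * (-10.622075 - -36.84) = 52.435850, which rounds to 52.4359.

52.4359


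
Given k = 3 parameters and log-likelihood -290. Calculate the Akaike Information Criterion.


AIC = 2*3 - 2*(-290).
= 6 + 580 = 586.

586


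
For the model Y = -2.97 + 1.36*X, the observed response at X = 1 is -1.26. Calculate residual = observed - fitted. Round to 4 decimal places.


Compute yhat = -2.97 + (1.36)(1) = -1.6100.
Residual = actual - predicted = -1.26 - -1.6100 = 0.3500.

0.3500


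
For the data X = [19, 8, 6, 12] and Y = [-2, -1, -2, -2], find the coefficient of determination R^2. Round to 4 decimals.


After computing the OLS fit (b0=-1.3797, b1=-0.0329):
SSres = 0.6430, SStot = 0.7500.
R^2 = 1 - 0.6430/0.7500 = 0.1426.

0.1426


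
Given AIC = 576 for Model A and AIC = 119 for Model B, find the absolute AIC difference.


|AIC_A - AIC_B| = |576 - 119| = 457.
Model B is preferred (lower AIC).

457


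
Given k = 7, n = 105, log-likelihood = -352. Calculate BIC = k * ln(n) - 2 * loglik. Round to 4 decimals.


k * ln(n) = 7 * ln(105) = 7 * 4.653960 = 32.577720.
-2 * loglik = -2 * (-352) = 704.
BIC = 32.577720 + 704 = 736.577720, which rounds to 736.5777.

736.5777


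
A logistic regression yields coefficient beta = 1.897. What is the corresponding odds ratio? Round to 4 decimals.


exp(1.897) = 6.6659.
So the odds ratio is 6.6659.

6.6659


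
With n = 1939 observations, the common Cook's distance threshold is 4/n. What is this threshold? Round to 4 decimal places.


The threshold is 4/n.
4/1939 = 0.0021.

0.0021


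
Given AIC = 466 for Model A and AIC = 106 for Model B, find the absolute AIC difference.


Compute |466 - 106| = 360.
Model B has the smaller AIC.

360


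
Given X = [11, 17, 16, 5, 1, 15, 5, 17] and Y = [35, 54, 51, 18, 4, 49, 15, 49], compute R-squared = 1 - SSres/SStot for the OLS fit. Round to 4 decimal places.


Fit the OLS line: b0 = 1.3396, b1 = 3.0377.
SSres = 27.0943.
SStot = 2655.8750.
R^2 = 1 - 27.0943/2655.8750 = 0.9898.

0.9898


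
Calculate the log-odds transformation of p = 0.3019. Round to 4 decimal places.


Compute the odds: 0.3019/0.6981 = 0.4325.
Take the natural log: ln(0.4325) = -0.8383.

-0.8383


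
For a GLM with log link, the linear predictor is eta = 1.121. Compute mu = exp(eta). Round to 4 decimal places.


mu = exp(eta) = exp(1.121).
= 3.0679.

3.0679


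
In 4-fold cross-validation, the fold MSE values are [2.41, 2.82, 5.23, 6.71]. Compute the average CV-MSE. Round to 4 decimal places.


Add all fold MSEs: 17.1700.
Divide by k = 4: 17.1700/4 = 4.2925.

4.2925


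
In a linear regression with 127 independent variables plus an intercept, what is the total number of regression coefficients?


Each predictor gets one coefficient, plus one intercept.
Total parameters = 127 + 1 = 128.

128


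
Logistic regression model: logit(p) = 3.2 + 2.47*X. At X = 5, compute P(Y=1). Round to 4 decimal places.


Compute z = 3.2 + (2.47)(5) = 15.5500.
exp(-z) = 0.0000.
P = 1/(1 + 0.0000) = 1.0000.

1.0000


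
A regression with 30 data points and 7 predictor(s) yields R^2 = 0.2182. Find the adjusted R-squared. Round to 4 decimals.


Adjusted R^2 = 1 - (1 - R^2) * (n-1)/(n-p-1).
(1 - R^2) = 0.7818.
(n-1)/(n-p-1) = 29/22.
(1 - R^2) * (n-1) = 0.7818 * 29 = 22.6722.
Divide by (n-p-1): 22.6722 / 22 = 1.0306.
Adj R^2 = 1 - 1.0306 = -0.0306.

-0.0306


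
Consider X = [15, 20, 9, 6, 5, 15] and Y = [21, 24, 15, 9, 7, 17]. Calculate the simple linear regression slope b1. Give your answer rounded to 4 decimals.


Calculate xbar = 11.6667, ybar = 15.5000.
S_xx = 175.3333, S_xy = 189.0000.
Using b1 = S_xy / S_xx = 189.0000 / 175.3333, we get b1 = 1.0779.

1.0779


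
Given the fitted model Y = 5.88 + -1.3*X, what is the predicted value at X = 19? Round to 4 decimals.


Plug X = 19 into Y = 5.88 + -1.3*X:
Y = 5.88 + -24.7000 = -18.8200.

-18.8200


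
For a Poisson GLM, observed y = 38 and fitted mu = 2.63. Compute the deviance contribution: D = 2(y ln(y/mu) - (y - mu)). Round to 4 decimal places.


First: ln(38/2.63) = 2.670602.
Then: 38 * 2.670602 = 101.482876.
y - mu = 38 - 2.63 = 35.37.
D = 2(101.482876 - 35.37) = 132.225752, which rounds to 132.2258.

132.2258


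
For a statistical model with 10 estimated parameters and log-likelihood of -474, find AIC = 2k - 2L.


AIC = 2k - 2*loglik = 2(10) - 2(-474).
= 20 + 948 = 968.

968


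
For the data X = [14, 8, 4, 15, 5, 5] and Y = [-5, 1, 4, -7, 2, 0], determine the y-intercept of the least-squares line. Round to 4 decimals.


The slope is b1 = -0.8383.
Sample means are xbar = 8.5000 and ybar = -0.8333.
Intercept: b0 = -0.8333 - (-0.8383)(8.5000) = 6.2922.

6.2922


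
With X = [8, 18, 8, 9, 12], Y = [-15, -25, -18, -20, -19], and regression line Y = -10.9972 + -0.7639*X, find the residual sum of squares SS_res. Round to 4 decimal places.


For each point, residual = actual - predicted.
Residuals: [2.1084, -0.2526, -0.8916, -2.1277, 1.1640].
Sum of squared residuals = 11.1861.

11.1861


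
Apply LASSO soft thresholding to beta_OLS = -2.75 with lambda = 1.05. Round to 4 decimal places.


|beta_OLS| = 2.75.
lambda = 1.05.
Since |beta| > lambda, coefficient = sign(beta)*(|beta| - lambda) = -1.7000.
Result = -1.7000.

-1.7000


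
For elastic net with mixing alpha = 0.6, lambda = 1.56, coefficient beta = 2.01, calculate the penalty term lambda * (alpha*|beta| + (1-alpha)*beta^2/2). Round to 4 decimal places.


L1 component = 0.6 * |2.01| = 1.2060.
L2 component = 0.4 * 2.01^2 / 2 = 0.8080.
Penalty = 1.56 * (1.2060 + 0.8080) = 1.56 * 2.0140 = 3.1419.

3.1419


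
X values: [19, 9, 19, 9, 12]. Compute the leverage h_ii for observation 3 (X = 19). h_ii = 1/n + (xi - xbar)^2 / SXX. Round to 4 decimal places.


Mean of X: xbar = 13.6000.
SXX = 103.2000.
For X = 19: h = 1/5 + (19 - 13.6000)^2/103.2000 = 0.4826.

0.4826


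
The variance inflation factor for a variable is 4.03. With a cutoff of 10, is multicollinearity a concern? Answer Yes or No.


Compare VIF = 4.03 to the threshold of 10.
4.03 < 10, so the answer is No.

No


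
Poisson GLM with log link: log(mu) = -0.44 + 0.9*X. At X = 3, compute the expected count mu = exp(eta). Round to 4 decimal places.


Compute eta = -0.44 + 0.9 * 3 = 2.2600.
Apply inverse link: mu = e^2.2600 = 9.5831.

9.5831


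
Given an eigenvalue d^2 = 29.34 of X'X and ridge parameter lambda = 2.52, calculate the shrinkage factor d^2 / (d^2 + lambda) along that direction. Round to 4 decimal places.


Denominator = d^2 + lambda = 29.34 + 2.52 = 31.8600.
Shrinkage = 29.34 / 31.8600 = 0.9209.

0.9209


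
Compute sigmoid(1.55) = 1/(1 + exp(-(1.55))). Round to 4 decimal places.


First, exp(-1.5500) = 0.2122.
Then sigma(z) = 1/(1 + 0.2122) = 0.8249.

0.8249


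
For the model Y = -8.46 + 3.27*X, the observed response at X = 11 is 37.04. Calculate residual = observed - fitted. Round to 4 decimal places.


Predicted = -8.46 + 3.27 * 11 = 27.5100.
Residual = 37.04 - 27.5100 = 9.5300.

9.5300


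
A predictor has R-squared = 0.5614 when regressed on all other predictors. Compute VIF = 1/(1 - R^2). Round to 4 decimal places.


Using VIF = 1/(1 - R^2_j):
1 - 0.5614 = 0.4386.
VIF = 2.2800.

2.2800


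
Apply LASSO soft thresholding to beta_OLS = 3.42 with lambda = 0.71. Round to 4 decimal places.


Check: |3.42| = 3.42 vs lambda = 0.71.
Since |beta| > lambda, coefficient = sign(beta)*(|beta| - lambda) = 2.7100.
Soft-thresholded coefficient = 2.7100.

2.7100


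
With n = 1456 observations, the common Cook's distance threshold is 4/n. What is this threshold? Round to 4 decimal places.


Cook's distance cutoff = 4/n = 4/1456.
= 0.0027.

0.0027


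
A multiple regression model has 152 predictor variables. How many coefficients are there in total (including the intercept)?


Total coefficients = number of predictors + 1 (for the intercept).
= 152 + 1 = 153.

153


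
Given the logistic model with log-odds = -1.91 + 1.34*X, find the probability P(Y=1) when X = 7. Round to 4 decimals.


z = -1.91 + 1.34 * 7 = 7.4700.
Sigmoid: P = 1 / (1 + exp(-7.4700)) = 0.9994.

0.9994


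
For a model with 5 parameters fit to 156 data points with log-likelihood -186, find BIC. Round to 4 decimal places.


k * ln(n) = 5 * ln(156) = 5 * 5.049856 = 25.249280.
-2 * loglik = -2 * (-186) = 372.
BIC = 25.249280 + 372 = 397.249280, which rounds to 397.2493.

397.2493


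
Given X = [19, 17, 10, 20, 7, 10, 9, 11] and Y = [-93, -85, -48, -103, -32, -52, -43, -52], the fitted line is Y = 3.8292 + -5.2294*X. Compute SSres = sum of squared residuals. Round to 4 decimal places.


Predicted values from Y = 3.8292 + -5.2294*X.
Residuals: [2.5294, 0.0706, 0.4648, -2.2412, 0.7766, -3.5352, 0.2354, 1.6942].
SSres = 27.6683.

27.6683


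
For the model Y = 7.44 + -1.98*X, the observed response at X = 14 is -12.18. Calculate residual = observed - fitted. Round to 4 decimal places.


Fitted value at X = 14 is yhat = 7.44 + -1.98*14 = -20.2800.
Residual = -12.18 - -20.2800 = 8.1000.

8.1000


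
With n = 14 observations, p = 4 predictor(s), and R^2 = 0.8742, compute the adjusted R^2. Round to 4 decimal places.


Plug in: Adj R^2 = 1 - (1 - 0.8742) * 13/9.
= 1 - 0.1258 * 13/9
= 1 - 1.6354 / 9
= 1 - 0.1817 = 0.8183.

0.8183


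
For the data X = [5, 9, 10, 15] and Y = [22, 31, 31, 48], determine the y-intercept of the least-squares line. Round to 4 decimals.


First find the slope: b1 = 2.6010.
Means: xbar = 9.7500, ybar = 33.0000.
b0 = ybar - b1 * xbar = 33.0000 - 2.6010 * 9.7500 = 7.6404.

7.6404


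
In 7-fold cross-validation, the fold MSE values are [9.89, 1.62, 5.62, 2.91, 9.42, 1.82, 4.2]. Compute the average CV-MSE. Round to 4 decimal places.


Total MSE across folds = 35.4800.
CV-MSE = 35.4800/7 = 5.0686.

5.0686


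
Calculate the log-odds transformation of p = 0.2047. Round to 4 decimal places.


1 - p = 0.7953.
p/(1-p) = 0.2574.
logit = ln(0.2574) = -1.3572.

-1.3572


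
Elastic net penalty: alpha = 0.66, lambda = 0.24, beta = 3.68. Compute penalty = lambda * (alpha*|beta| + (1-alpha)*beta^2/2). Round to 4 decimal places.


alpha * |beta| = 0.66 * 3.68 = 2.4288.
(1-alpha) * beta^2/2 = 0.34 * 13.5424/2 = 2.3022.
Total = 0.24 * (2.4288 + 2.3022) = 1.1354.

1.1354


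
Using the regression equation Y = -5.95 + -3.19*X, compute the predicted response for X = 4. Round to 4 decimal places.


Substitute X = 4 into the equation:
Y = -5.95 + -3.19 * 4 = -5.95 + -12.7600 = -18.7100.

-18.7100


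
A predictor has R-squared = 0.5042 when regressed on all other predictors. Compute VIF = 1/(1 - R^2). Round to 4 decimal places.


VIF = 1 / (1 - 0.5042).
= 1 / 0.4958 = 2.0169.

2.0169


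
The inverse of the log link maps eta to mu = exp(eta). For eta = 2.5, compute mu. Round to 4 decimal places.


The inverse log link gives:
mu = exp(2.5) = 12.1825.

12.1825


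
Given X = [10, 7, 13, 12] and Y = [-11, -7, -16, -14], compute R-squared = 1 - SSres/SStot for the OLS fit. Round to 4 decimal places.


Fit the OLS line: b0 = 3.5000, b1 = -1.4762.
SSres = 0.2381.
SStot = 46.0000.
R^2 = 1 - 0.2381/46.0000 = 0.9948.

0.9948


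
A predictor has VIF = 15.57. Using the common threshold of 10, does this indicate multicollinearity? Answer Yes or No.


Check: VIF = 15.57 vs threshold = 10.
Since 15.57 >= 10, the answer is Yes.

Yes


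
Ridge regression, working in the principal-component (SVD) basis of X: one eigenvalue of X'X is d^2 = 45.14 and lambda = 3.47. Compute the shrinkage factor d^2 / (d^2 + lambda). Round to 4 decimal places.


d^2 + lambda = 45.14 + 3.47 = 48.6100.
Shrinkage factor = 45.14/48.6100 = 0.9286.

0.9286


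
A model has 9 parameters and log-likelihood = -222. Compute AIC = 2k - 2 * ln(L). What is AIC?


AIC = 2k - 2*loglik = 2(9) - 2(-222).
= 18 + 444 = 462.

462


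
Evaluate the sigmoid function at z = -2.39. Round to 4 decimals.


Compute exp(2.3900) = 10.9135.
Sigmoid = 1 / (1 + 10.9135) = 1 / 11.9135 = 0.0839.

0.0839


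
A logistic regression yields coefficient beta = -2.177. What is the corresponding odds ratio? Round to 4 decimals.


exp(-2.177) = 0.1134.
So the odds ratio is 0.1134.

0.1134


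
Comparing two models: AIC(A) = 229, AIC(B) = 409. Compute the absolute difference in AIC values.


|AIC_A - AIC_B| = |229 - 409| = 180.
Model A is preferred (lower AIC).

180


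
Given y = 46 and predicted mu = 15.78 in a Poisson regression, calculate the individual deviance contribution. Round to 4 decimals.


Compute y*ln(y/mu) = 46*ln(46/15.78) = 46*1.069898 = 49.215308.
y - mu = 30.22.
D = 2*(49.215308 - (30.22)) = 37.990616, which rounds to 37.9906.

37.9906


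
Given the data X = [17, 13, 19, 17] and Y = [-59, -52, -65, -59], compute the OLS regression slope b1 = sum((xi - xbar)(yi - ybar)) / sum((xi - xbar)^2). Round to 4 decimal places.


The sample means are xbar = 16.5000 and ybar = -58.7500.
Compute S_xx = 19.0000 and S_xy = -39.5000.
Slope b1 = S_xy / S_xx = -39.5000 / 19.0000 = -2.0789.

-2.0789


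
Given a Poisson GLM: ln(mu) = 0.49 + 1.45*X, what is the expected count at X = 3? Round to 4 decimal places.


Linear predictor: eta = 0.49 + (1.45)(3) = 4.8400.
Expected count: mu = exp(4.8400) = 126.4694.

126.4694


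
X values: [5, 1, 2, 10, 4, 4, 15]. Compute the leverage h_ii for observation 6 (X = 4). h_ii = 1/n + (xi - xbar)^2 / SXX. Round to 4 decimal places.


n = 7, xbar = 5.8571.
SXX = sum((xi - xbar)^2) = 146.8571.
h = 1/7 + (4 - 5.8571)^2 / 146.8571 = 0.1663.

0.1663


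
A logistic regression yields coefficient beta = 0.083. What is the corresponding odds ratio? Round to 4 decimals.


Odds ratio = exp(beta) = exp(0.083).
= 1.0865.

1.0865


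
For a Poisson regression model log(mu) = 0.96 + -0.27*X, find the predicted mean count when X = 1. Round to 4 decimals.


eta = 0.96 + -0.27 * 1 = 0.6900.
mu = exp(0.6900) = 1.9937.

1.9937


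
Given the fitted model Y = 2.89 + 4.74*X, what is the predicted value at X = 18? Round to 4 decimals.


Plug X = 18 into Y = 2.89 + 4.74*X:
Y = 2.89 + 85.3200 = 88.2100.

88.2100


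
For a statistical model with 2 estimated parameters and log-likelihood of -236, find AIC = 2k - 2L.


AIC = 2*2 - 2*(-236).
= 4 + 472 = 476.

476


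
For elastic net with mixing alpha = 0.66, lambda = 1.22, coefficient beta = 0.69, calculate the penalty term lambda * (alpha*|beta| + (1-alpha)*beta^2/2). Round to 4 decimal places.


Compute:
L1 = 0.66 * 0.69 = 0.4554.
L2 = 0.34 * 0.69^2 / 2 = 0.0809.
Penalty = 1.22 * (0.4554 + 0.0809) = 0.6543.

0.6543


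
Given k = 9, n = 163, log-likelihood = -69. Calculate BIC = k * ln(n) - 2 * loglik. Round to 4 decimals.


Compute k*ln(n) = 9*ln(163) = 9*5.093750 = 45.843750.
Then -2*loglik = 138.
BIC = 45.843750 + 138 = 183.843750, which rounds to 183.8438.

183.8438


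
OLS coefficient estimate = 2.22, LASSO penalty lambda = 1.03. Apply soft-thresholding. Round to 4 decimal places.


|beta_OLS| = 2.22.
lambda = 1.03.
Since |beta| > lambda, coefficient = sign(beta)*(|beta| - lambda) = 1.1900.
Result = 1.1900.

1.1900


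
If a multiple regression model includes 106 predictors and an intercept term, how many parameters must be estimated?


Total coefficients = number of predictors + 1 (for the intercept).
= 106 + 1 = 107.

107


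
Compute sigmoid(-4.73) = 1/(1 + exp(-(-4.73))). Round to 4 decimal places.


exp(4.7300) = 113.2956.
1 + exp(-z) = 114.2956.
sigmoid = 1/114.2956 = 0.0087.

0.0087


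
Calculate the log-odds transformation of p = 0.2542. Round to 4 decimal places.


Compute the odds: 0.2542/0.7458 = 0.3408.
Take the natural log: ln(0.3408) = -1.0763.

-1.0763


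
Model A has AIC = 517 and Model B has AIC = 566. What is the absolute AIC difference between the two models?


|AIC_A - AIC_B| = |517 - 566| = 49.
Model A is preferred (lower AIC).

49


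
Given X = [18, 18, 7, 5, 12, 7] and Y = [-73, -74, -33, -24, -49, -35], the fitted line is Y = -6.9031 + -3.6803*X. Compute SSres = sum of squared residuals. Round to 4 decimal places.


For each point, residual = actual - predicted.
Residuals: [0.1485, -0.8515, -0.3348, 1.3046, 2.0667, -2.3348].
Sum of squared residuals = 12.2837.

12.2837


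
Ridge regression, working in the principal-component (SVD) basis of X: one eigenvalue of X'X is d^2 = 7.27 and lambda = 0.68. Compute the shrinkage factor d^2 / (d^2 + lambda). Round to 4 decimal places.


Denominator = d^2 + lambda = 7.27 + 0.68 = 7.9500.
Shrinkage = 7.27 / 7.9500 = 0.9145.

0.9145


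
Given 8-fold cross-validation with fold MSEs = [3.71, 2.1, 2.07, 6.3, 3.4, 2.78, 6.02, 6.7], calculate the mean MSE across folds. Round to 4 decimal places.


Add all fold MSEs: 33.0800.
Divide by k = 8: 33.0800/8 = 4.1350.

4.1350


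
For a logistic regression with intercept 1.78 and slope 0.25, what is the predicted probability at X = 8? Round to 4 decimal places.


z = 1.78 + 0.25 * 8 = 3.7800.
Sigmoid: P = 1 / (1 + exp(-3.7800)) = 0.9777.

0.9777


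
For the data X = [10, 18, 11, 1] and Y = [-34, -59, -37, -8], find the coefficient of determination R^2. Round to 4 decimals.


Fit the OLS line: b0 = -4.5685, b1 = -2.9932.
SSres = 0.9932.
SStot = 1309.0000.
R^2 = 1 - 0.9932/1309.0000 = 0.9992.

0.9992


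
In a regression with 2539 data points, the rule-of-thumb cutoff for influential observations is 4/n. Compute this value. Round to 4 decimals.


Using the rule of thumb:
Threshold = 4 / 2539 = 0.0016.

0.0016


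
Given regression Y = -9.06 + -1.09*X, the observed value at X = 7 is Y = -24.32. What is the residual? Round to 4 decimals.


Compute yhat = -9.06 + (-1.09)(7) = -16.6900.
Residual = actual - predicted = -24.32 - -16.6900 = -7.6300.

-7.6300


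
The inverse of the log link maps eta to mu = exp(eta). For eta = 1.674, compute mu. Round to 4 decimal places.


The inverse log link gives:
mu = exp(1.674) = 5.3335.

5.3335


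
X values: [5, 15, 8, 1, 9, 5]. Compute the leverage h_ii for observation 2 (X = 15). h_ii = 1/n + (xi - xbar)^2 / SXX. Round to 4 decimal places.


Compute xbar = 7.1667 with n = 6 observations.
SXX = 112.8333.
Leverage = 1/6 + (15 - 7.1667)^2/112.8333 = 0.7105.

0.7105


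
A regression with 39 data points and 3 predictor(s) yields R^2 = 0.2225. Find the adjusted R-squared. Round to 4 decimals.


Adjusted R^2 = 1 - (1 - R^2) * (n-1)/(n-p-1).
(1 - R^2) = 0.7775.
(n-1)/(n-p-1) = 38/35.
(1 - R^2) * (n-1) = 0.7775 * 38 = 29.5450.
Divide by (n-p-1): 29.5450 / 35 = 0.8441.
Adj R^2 = 1 - 0.8441 = 0.1559.

0.1559


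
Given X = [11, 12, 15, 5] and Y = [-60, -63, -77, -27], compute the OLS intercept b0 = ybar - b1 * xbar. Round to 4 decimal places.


Compute b1 = -5.0379 from the OLS formula.
With xbar = 10.7500 and ybar = -56.7500, the intercept is:
b0 = -56.7500 - -5.0379 * 10.7500 = -2.5924.

-2.5924


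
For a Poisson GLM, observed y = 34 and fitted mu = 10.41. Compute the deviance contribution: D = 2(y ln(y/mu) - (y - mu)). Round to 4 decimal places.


Compute y*ln(y/mu) = 34*ln(34/10.41) = 34*1.183594 = 40.242196.
y - mu = 23.59.
D = 2*(40.242196 - (23.59)) = 33.304392, which rounds to 33.3044.

33.3044


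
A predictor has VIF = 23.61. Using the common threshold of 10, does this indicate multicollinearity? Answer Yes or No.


The threshold is 10.
VIF = 23.61 is >= 10.
Multicollinearity indication: Yes.

Yes


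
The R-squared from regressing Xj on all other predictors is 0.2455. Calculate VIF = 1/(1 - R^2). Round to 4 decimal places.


Denominator: 1 - 0.2455 = 0.7545.
VIF = 1 / 0.7545 = 1.3254.

1.3254


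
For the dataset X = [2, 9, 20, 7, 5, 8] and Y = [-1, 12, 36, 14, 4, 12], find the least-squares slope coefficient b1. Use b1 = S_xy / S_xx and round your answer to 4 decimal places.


Calculate xbar = 8.5000, ybar = 12.8333.
S_xx = 189.5000, S_xy = 385.5000.
Using b1 = S_xy / S_xx = 385.5000 / 189.5000, we get b1 = 2.0343.

2.0343


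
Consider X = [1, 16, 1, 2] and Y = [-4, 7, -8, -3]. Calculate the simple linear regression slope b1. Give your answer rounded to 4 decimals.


First compute the means: xbar = 5.0000, ybar = -2.0000.
Then S_xx = sum((xi - xbar)^2) = 162.0000.
S_xy = sum((xi - xbar)(yi - ybar)) = 134.0000.
b1 = S_xy / S_xx = 134.0000 / 162.0000 = 0.8272.

0.8272


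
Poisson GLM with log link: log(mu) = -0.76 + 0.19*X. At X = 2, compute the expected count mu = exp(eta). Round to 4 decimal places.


Linear predictor: eta = -0.76 + (0.19)(2) = -0.3800.
Expected count: mu = exp(-0.3800) = 0.6839.

0.6839


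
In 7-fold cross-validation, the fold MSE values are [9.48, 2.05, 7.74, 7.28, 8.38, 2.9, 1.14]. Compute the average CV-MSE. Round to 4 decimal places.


Add all fold MSEs: 38.9700.
Divide by k = 7: 38.9700/7 = 5.5671.

5.5671


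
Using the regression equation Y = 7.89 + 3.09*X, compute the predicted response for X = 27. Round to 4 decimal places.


Predicted value:
Y = 7.89 + (3.09)(27) = 7.89 + 83.4300 = 91.3200.

91.3200


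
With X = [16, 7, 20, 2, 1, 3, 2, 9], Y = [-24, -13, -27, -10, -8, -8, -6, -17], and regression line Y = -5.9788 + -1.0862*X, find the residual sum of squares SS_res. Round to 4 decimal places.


Compute predicted values, then residuals = yi - yhat_i.
Residuals: [-0.6420, 0.5822, 0.7028, -1.8488, -0.9350, 1.2374, 2.1512, -1.2454].
SSres = sum(residual^2) = 13.2472.

13.2472


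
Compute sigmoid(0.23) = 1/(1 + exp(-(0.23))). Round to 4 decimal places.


Compute exp(-0.2300) = 0.7945.
Sigmoid = 1 / (1 + 0.7945) = 1 / 1.7945 = 0.5572.

0.5572


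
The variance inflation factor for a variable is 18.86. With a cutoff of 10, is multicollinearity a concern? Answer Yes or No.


The threshold is 10.
VIF = 18.86 is >= 10.
Multicollinearity indication: Yes.

Yes


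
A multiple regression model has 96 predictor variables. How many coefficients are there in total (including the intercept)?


Each predictor gets one coefficient, plus one intercept.
Total parameters = 96 + 1 = 97.

97


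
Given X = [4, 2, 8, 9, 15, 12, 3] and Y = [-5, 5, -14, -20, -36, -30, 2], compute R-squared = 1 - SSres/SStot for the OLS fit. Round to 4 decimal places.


The fitted line is Y = 10.2560 + -3.2036*X.
SSres = 19.5524, SStot = 1474.0000.
R^2 = 1 - SSres/SStot = 0.9867.

0.9867


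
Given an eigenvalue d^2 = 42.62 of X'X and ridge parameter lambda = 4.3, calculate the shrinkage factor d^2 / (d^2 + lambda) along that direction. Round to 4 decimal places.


Denominator = d^2 + lambda = 42.62 + 4.3 = 46.9200.
Shrinkage = 42.62 / 46.9200 = 0.9084.

0.9084


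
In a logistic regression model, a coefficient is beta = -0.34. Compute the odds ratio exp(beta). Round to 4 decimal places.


The odds ratio is computed as:
OR = e^(-0.34) = 0.7118.

0.7118


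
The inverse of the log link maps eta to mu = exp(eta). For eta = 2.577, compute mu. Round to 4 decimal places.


mu = exp(eta) = exp(2.577).
= 13.1576.

13.1576


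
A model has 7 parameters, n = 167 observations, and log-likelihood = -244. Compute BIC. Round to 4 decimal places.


ln(167) = 5.117994.
k * ln(n) = 7 * 5.117994 = 35.825958.
-2L = 488.
BIC = 35.825958 + 488 = 523.825958, which rounds to 523.8260.

523.8260


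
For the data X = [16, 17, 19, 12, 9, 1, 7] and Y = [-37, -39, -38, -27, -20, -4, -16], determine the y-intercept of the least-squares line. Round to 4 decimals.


First find the slope: b1 = -2.0621.
Means: xbar = 11.5714, ybar = -25.8571.
b0 = ybar - b1 * xbar = -25.8571 - -2.0621 * 11.5714 = -1.9953.

-1.9953


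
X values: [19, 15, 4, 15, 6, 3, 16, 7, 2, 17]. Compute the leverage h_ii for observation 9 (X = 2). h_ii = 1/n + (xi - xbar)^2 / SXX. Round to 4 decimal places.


n = 10, xbar = 10.4000.
SXX = sum((xi - xbar)^2) = 388.4000.
h = 1/10 + (2 - 10.4000)^2 / 388.4000 = 0.2817.

0.2817


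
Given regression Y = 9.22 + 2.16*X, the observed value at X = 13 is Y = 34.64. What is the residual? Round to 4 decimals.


Predicted = 9.22 + 2.16 * 13 = 37.3000.
Residual = 34.64 - 37.3000 = -2.6600.

-2.6600


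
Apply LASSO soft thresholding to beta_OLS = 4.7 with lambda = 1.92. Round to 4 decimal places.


Check: |4.7| = 4.7 vs lambda = 1.92.
Since |beta| > lambda, coefficient = sign(beta)*(|beta| - lambda) = 2.7800.
Soft-thresholded coefficient = 2.7800.

2.7800


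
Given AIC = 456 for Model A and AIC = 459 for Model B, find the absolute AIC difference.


Compute |456 - 459| = 3.
Model A has the smaller AIC.

3
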